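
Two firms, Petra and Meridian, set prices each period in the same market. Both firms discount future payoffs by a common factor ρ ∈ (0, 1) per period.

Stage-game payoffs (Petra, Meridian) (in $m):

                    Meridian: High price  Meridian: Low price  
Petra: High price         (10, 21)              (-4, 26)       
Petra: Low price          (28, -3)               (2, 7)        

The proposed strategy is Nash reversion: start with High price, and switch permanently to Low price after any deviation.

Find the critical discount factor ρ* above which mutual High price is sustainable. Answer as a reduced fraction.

Petra: cooperation gives 10 each period; deviation gives 28 once then 2 forever.
  10/(1−ρ) ≥ 28 + 2ρ/(1−ρ) ⇒ ρ ≥ 18/26 = 9/13.
Meridian: cooperation gives 21 each period; deviation gives 26 once then 7 forever.
  ρ ≥ 5/19.
Both must hold, so the binding constraint is Petra's: ρ ≥ 9/13.

9/13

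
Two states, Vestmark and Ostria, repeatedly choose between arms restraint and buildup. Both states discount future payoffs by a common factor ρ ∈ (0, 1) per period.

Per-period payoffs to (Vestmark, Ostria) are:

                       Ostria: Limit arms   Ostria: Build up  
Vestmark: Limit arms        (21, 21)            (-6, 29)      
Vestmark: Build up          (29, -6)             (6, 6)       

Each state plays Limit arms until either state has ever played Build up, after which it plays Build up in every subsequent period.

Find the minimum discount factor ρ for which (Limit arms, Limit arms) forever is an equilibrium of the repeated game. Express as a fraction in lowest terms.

One-period gain from deviating is 29 − 21 = 8. The loss is 21 − 6 = 15 in every subsequent period, with present value 15·ρ/(1−ρ).
Deviation is unprofitable when 15·ρ/(1−ρ) ≥ 8, i.e. ρ/(1−ρ) ≥ 8/15.
Equivalently ρ ≥ 8/(8+15) = 8/23.

8/23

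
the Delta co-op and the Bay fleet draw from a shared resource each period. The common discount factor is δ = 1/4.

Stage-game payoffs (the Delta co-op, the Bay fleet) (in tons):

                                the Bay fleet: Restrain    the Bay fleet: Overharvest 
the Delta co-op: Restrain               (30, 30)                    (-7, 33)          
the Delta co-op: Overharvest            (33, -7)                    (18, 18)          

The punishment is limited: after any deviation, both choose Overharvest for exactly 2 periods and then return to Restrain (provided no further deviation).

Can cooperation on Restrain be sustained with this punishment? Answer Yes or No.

Yes

IC: δ+…+δ^2 ≥ (33−30)/(30−18) = 1/4.
At δ = 1/4: partial sum = 0.3125 ≥ 0.2500. Cooperation sustainable.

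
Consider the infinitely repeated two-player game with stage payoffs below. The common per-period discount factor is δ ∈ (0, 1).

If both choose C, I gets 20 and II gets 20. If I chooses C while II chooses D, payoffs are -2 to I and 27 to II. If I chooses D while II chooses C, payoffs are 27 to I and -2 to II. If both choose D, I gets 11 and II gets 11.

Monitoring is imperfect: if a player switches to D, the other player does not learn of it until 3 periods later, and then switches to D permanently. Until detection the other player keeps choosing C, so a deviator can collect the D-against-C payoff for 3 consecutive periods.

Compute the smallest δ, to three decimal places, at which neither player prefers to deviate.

The best deviation is to choose D for all 3 undetected periods, earning 27 each, then 11 forever once detected.
Deviation value: 27(1−δ^3)/(1−δ) + 11δ^3/(1−δ); cooperation value: 20/(1−δ).
IC: 20 ≥ 27(1−δ^3) + 11δ^3 = 27 − 16δ^3.
So δ^3 ≥ 7/16, giving δ ≥ (7/16)^(1/3) ≈ 0.759.

0.759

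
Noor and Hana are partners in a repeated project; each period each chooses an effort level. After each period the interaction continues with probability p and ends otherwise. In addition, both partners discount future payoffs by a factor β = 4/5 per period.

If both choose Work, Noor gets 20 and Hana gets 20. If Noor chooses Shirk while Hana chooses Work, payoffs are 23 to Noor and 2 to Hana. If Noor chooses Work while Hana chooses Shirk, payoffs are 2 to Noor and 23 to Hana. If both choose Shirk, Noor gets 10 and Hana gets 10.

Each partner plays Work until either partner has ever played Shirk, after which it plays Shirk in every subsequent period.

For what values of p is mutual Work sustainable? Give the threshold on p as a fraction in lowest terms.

15/52

With continuation probability p and discount β, the effective per-period discount factor is βp.
Grim-trigger IC: βp ≥ (23−20)/(23−10) = 3/13.
So p ≥ (3/13)/(4/5) = 15/52.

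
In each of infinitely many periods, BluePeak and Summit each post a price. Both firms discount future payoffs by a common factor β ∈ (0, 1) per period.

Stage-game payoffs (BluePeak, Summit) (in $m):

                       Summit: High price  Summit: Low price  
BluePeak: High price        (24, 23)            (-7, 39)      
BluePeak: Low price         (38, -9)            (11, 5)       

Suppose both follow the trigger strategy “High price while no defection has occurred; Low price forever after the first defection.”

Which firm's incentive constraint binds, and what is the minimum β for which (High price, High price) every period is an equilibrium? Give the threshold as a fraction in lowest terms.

BluePeak; β ≥ 14/27

BluePeak: cooperation gives 24 each period; deviation gives 38 once then 11 forever.
  24/(1−β) ≥ 38 + 11β/(1−β) ⇒ β ≥ 14/27.
Summit: cooperation gives 23 each period; deviation gives 39 once then 5 forever.
  β ≥ 16/34 = 8/17.
Both must hold, so the binding constraint is BluePeak's: β ≥ 14/27.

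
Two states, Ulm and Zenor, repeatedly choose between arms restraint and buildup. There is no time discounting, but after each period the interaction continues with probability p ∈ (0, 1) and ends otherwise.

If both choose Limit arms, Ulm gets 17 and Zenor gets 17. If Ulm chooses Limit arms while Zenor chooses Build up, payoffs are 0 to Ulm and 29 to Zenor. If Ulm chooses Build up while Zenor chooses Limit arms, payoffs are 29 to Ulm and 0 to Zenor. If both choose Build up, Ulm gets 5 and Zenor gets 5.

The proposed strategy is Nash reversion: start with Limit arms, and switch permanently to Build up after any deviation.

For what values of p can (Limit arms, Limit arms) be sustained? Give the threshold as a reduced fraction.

1/2

Expected cooperation value is 17 + p·17 + p²·17 + … = 17/(1−p); deviation gives 29 + p·5/(1−p).
17 ≥ 29(1−p) + 5p ⇒ 24p ≥ 12 ⇒ p ≥ 12/24 = 1/2.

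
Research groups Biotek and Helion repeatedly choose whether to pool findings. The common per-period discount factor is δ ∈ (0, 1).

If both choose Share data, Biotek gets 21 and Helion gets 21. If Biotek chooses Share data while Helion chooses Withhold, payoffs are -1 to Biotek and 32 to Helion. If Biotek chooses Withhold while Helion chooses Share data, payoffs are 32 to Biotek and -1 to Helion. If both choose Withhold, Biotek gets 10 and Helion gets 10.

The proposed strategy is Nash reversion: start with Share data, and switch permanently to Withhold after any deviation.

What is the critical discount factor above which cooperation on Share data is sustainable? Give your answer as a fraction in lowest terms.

Under grim trigger the critical discount factor is (T−C)/(T−P) with T = 32, C = 21, P = 10.
δ* = (32−21)/(32−10) = 11/22 = 1/2.

1/2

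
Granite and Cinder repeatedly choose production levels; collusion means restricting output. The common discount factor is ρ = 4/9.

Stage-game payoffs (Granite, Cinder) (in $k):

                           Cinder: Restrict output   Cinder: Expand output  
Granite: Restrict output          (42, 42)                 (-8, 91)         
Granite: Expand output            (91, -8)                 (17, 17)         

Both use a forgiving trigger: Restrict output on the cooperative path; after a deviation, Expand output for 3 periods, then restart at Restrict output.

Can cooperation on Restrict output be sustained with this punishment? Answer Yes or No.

A one-shot deviation gives 91 now, then 17 for 3 periods, then back to 42.
Gain from deviating: (91−42) today; loss: (42−17) in each of the next 3 periods.
No-deviation condition: (42−17)(ρ+…+ρ^3) ≥ 91−42, i.e. ρ+…+ρ^3 ≥ 49/25.
At ρ = 4/9: ρ+…+ρ^3 = 0.7298 < 1.9600.
So cooperation is not sustainable.

No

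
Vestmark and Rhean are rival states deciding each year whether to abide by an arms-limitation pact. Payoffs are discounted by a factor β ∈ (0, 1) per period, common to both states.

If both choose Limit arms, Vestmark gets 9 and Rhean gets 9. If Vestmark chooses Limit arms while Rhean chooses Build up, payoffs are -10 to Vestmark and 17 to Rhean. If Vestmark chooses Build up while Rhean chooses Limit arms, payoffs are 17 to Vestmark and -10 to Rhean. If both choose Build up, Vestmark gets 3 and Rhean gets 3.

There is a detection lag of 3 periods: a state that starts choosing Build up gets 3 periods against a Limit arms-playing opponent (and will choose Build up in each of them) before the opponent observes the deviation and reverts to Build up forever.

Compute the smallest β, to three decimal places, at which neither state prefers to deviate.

Deviating for the 3 undetected periods gains 17−9 = 8 per period over cooperation, then loses 9−3 = 6 per period forever once punishment starts.
Gain: 8(1 + β + … + β^2); loss: 6·β^3/(1−β).
No profitable deviation ⇔ 8(1−β^3) ≤ 6·β^3, i.e. β^3 ≥ 8/(8+6) = 4/7.
Hence β ≥ (4/7)^(1/3) ≈ 0.830.

0.830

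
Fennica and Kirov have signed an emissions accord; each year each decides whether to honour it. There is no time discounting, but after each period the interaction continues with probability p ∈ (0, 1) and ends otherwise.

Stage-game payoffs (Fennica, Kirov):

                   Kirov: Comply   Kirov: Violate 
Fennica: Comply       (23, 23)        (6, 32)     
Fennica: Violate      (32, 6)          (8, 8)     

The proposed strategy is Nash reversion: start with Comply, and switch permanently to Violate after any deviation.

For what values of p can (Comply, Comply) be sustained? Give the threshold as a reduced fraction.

Expected cooperation value is 23 + p·23 + p²·23 + … = 23/(1−p); deviation gives 32 + p·8/(1−p).
23 ≥ 32(1−p) + 8p ⇒ 24p ≥ 9 ⇒ p ≥ 9/24 = 3/8.

3/8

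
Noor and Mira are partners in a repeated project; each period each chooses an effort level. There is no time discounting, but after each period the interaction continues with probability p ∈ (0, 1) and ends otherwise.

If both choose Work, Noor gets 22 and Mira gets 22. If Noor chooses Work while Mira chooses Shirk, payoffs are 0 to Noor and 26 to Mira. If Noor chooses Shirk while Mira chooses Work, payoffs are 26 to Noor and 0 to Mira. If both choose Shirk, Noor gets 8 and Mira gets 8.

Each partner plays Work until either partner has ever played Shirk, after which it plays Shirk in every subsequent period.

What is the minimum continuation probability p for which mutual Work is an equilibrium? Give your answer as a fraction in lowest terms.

2/9

With no time discounting, the continuation probability p plays the role of the discount factor.
Grim-trigger IC: 22/(1−p) ≥ 26 + 8p/(1−p) ⇒ p ≥ (26−22)/(26−8) = 2/9.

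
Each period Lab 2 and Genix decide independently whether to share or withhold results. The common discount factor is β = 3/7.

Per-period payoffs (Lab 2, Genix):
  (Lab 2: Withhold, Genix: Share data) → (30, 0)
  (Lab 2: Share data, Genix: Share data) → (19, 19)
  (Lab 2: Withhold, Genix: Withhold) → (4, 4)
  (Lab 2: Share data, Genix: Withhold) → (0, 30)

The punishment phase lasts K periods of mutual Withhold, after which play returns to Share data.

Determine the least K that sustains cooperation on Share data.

IC: β(1−β^K)/(1−β) ≥ (30−19)/(19−4) = 11/15.
With β = 3/7: need 1 − β^K ≥ 11/15·(1−3/7)/(3/7), i.e. β^K ≤ 0.0222.
Since (3/7)^4 = 0.0337 and (3/7)^5 = 0.0145, the smallest such K is 5.

5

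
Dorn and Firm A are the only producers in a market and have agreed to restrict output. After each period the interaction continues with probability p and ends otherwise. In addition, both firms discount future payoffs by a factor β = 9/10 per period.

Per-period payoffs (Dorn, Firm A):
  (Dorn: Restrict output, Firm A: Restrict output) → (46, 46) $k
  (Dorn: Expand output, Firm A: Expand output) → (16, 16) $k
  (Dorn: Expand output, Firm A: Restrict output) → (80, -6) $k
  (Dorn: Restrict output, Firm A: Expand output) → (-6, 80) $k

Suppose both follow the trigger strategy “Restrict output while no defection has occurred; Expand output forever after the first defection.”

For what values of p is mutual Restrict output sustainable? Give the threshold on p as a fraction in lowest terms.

With continuation probability p and discount β, the effective per-period discount factor is βp.
Grim-trigger IC: βp ≥ (80−46)/(80−16) = 17/32.
So p ≥ (17/32)/(9/10) = 85/144.

85/144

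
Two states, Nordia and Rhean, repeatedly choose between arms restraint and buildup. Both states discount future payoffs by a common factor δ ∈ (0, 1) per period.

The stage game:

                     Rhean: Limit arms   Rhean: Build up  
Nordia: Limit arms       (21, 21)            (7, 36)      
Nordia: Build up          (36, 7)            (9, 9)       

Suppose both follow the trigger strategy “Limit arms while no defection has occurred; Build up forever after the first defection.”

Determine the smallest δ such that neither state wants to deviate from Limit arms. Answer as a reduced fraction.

21/(1−δ) ≥ 36 + 9δ/(1−δ)
21 ≥ 36 − 27δ
δ ≥ 15/27 = 5/9.

5/9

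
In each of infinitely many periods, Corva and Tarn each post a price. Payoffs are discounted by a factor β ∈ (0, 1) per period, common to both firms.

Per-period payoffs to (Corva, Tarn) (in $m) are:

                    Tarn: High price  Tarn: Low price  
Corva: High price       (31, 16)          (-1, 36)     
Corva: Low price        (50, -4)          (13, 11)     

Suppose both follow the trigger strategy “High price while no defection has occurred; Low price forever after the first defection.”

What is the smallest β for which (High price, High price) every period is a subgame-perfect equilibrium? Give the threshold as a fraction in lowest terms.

4/5

For Corva: deviation gain 50−31 = 19, per-period punishment loss 31−13 = 18. IC gives β ≥ 19/37.
For Tarn: gain 20, loss 5 per period, so β ≥ 20/25 = 4/5.
The tighter constraint is Tarn's, so cooperation needs β ≥ 4/5.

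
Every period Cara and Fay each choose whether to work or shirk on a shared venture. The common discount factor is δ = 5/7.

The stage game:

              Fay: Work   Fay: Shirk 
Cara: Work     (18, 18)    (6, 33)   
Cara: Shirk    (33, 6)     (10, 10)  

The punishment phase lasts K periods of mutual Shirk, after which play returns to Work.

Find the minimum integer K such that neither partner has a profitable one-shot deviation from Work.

5

No profitable deviation requires (18−10)(δ+…+δ^K) ≥ 33−18, i.e. δ+…+δ^K ≥ 15/8 ≈ 1.8750.
With δ = 5/7, the partial sums are K=1: 0.7143, K=2: 1.2245, K=3: 1.5889, K=4: 1.8492, K=5: 2.0352.
K = 5 is the first length at which the sum reaches 1.8750.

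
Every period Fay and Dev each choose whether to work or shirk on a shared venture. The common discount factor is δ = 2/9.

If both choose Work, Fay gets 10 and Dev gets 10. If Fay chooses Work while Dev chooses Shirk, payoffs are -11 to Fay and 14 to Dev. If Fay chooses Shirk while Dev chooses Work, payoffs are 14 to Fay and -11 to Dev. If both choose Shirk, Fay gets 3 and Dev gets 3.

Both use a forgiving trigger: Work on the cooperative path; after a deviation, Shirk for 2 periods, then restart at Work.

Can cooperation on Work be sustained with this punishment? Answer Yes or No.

IC: δ+…+δ^2 ≥ (14−10)/(10−3) = 4/7.
At δ = 2/9: partial sum = 0.2716 < 0.5714. Cooperation not sustainable.

No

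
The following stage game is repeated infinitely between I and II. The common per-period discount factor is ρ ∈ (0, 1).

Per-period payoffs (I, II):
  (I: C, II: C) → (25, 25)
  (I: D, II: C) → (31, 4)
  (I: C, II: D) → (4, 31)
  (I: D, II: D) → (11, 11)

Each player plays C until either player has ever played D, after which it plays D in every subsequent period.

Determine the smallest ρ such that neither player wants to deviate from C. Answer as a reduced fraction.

25/(1−ρ) ≥ 31 + 11ρ/(1−ρ)
25 ≥ 31 − 20ρ
ρ ≥ 6/20 = 3/10.

3/10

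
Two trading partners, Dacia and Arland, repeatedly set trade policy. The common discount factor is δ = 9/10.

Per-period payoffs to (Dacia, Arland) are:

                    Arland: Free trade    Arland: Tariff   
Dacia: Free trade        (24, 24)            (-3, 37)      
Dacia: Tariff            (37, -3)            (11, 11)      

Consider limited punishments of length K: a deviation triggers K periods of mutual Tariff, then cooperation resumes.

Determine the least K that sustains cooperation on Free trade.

2

IC: δ(1−δ^K)/(1−δ) ≥ (37−24)/(24−11) = 1.
With δ = 9/10: need 1 − δ^K ≥ 1·(1−9/10)/(9/10), i.e. δ^K ≤ 0.8889.
Since (9/10)^1 = 0.9000 and (9/10)^2 = 0.8100, the smallest such K is 2.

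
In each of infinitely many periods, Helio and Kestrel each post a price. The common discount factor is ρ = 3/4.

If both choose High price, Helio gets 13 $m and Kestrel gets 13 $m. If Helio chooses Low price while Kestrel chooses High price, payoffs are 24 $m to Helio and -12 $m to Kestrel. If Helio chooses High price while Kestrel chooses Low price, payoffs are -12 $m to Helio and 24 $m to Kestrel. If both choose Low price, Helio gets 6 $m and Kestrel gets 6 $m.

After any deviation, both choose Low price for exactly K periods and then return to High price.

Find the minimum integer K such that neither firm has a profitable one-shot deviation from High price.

3

Need Σ_{k=1}^{K} ρ^k ≥ (24−13)/(13−6) = 1.5714 at ρ = 3/4.
At K = 2 the sum is 1.3125 < 1.5714; at K = 3 it is 1.7344 ≥ 1.5714.
So the minimum punishment length is K = 3.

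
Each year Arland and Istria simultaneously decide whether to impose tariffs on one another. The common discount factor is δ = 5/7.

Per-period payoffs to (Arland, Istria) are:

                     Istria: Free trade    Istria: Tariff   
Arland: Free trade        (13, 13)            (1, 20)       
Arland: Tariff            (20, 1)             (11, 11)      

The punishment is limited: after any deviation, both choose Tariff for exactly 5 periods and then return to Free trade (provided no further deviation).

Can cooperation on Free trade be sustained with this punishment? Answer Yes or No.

IC: δ+…+δ^5 ≥ (20−13)/(13−11) = 7/2.
At δ = 5/7: partial sum = 2.0352 < 3.5000. Cooperation not sustainable.

No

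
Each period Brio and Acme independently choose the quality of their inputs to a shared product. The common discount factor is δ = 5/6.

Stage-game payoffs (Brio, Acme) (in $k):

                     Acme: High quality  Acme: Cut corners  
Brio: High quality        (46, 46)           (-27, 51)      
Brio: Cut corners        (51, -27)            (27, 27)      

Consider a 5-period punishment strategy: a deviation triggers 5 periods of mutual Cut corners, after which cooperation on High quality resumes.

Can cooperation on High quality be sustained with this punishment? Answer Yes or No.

A one-shot deviation gives 51 now, then 27 for 5 periods, then back to 46.
Gain from deviating: (51−46) today; loss: (46−27) in each of the next 5 periods.
No-deviation condition: (46−27)(δ+…+δ^5) ≥ 51−46, i.e. δ+…+δ^5 ≥ 5/19.
At δ = 5/6: δ+…+δ^5 = 2.9906 ≥ 0.2632.
So cooperation is sustainable.

Yes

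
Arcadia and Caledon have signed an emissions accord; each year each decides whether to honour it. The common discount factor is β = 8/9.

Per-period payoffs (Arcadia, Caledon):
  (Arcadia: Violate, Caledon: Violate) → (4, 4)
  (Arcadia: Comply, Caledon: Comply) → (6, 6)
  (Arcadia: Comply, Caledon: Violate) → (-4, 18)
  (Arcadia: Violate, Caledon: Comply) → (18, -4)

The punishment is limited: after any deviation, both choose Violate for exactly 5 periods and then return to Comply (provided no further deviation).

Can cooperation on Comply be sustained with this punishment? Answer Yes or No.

No

A one-shot deviation gives 18 now, then 4 for 5 periods, then back to 6.
Gain from deviating: (18−6) today; loss: (6−4) in each of the next 5 periods.
No-deviation condition: (6−4)(β+…+β^5) ≥ 18−6, i.e. β+…+β^5 ≥ 6.
At β = 8/9: β+…+β^5 = 3.5606 < 6.0000.
So cooperation is not sustainable.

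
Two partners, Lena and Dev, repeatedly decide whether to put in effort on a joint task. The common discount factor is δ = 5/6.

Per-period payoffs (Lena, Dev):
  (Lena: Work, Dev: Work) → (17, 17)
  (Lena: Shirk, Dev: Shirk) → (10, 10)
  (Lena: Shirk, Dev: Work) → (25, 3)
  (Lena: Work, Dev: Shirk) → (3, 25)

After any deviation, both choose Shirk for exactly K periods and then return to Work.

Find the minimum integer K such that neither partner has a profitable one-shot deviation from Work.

2

IC: δ(1−δ^K)/(1−δ) ≥ (25−17)/(17−10) = 8/7.
With δ = 5/6: need 1 − δ^K ≥ 8/7·(1−5/6)/(5/6), i.e. δ^K ≤ 0.7714.
Since (5/6)^1 = 0.8333 and (5/6)^2 = 0.6944, the smallest such K is 2.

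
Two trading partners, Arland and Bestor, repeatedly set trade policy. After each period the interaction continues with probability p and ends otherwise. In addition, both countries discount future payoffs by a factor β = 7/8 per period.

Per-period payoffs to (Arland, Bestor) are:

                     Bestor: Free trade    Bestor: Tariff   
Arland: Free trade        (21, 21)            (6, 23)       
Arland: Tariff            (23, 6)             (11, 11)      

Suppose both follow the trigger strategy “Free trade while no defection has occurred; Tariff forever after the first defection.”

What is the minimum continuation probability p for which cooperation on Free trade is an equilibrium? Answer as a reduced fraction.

4/21

Expected continuation weight on next period's payoff is β·p = 7/8·p, which plays the role of the discount factor.
Cooperation requires 7/8·p ≥ (23−21)/(23−11) = 1/6, hence p ≥ 4/21.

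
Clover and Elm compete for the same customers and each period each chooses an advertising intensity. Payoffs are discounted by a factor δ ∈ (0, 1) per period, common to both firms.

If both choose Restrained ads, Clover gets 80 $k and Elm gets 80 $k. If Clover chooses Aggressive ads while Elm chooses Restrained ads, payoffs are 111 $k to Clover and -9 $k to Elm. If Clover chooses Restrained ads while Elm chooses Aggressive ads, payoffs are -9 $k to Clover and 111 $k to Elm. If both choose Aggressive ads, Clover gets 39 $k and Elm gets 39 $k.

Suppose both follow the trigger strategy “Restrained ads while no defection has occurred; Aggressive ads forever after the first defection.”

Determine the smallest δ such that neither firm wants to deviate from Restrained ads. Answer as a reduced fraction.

Cooperation forever yields 80 each period: 80/(1−δ).
Deviating yields 111 once, then 39 forever: 111 + 39δ/(1−δ).
No profitable deviation requires 80/(1−δ) ≥ 111 + 39δ/(1−δ).
Multiplying by (1−δ): 80 ≥ 111(1−δ) + 39δ = 111 − 72δ.
So 72δ ≥ 31, i.e. δ ≥ 31/72.

31/72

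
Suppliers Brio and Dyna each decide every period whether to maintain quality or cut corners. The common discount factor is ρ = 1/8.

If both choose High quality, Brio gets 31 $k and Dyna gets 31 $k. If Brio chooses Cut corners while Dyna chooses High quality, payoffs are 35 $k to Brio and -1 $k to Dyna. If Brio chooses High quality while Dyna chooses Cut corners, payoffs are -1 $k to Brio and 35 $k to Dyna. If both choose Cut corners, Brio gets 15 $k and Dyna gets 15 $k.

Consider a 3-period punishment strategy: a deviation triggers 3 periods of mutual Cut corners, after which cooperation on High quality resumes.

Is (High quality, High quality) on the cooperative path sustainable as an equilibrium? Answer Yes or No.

No

Comparing payoff streams over the 4 periods until play realigns: cooperate → 31(1+ρ+…+ρ^3); deviate → 35 + 15(ρ+…+ρ^3).
Cooperation is sustained iff (31−15)(ρ+…+ρ^3) ≥ 35−31.
ρ+…+ρ^3 = 1/8·(1−(1/8)^3)/(1−1/8) = 0.1426, and (35−31)/(31−15) = 0.2500.
0.1426 < 0.2500, so cooperation is not sustainable.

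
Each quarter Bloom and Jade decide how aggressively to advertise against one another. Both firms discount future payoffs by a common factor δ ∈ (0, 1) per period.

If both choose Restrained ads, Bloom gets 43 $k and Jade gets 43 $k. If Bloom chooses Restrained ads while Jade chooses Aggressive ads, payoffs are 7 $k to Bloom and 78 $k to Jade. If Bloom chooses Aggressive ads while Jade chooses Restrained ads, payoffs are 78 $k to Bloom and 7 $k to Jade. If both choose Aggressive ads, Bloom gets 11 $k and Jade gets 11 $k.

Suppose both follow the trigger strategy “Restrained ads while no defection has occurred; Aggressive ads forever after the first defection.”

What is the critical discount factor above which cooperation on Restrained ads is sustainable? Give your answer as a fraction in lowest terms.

One-period gain from deviating is 78 − 43 = 35. The loss is 43 − 11 = 32 in every subsequent period, with present value 32·δ/(1−δ).
Deviation is unprofitable when 32·δ/(1−δ) ≥ 35, i.e. δ/(1−δ) ≥ 35/32.
Equivalently δ ≥ 35/(35+32) = 35/67.

35/67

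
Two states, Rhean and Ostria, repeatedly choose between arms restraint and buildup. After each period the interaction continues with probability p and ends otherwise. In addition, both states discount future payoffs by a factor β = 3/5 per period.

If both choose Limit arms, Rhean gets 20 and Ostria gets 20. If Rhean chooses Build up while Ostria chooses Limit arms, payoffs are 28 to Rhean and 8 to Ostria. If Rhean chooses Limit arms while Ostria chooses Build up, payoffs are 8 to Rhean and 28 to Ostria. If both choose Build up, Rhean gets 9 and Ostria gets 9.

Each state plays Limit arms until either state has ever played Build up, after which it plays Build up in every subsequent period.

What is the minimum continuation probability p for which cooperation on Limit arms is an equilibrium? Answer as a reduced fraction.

Expected continuation weight on next period's payoff is β·p = 3/5·p, which plays the role of the discount factor.
Cooperation requires 3/5·p ≥ (28−20)/(28−9) = 8/19, hence p ≥ 40/57.

40/57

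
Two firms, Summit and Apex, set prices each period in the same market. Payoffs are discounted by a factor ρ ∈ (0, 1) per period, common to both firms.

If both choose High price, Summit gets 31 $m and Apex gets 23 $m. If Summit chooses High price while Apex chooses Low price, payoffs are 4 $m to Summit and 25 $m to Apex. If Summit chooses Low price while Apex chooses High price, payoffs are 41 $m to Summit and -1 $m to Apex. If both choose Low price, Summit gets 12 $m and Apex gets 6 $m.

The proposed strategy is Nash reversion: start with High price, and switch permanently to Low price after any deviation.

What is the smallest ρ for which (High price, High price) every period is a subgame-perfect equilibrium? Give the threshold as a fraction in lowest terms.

Summit: cooperation gives 31 each period; deviation gives 41 once then 12 forever.
  31/(1−ρ) ≥ 41 + 12ρ/(1−ρ) ⇒ ρ ≥ 10/29.
Apex: cooperation gives 23 each period; deviation gives 25 once then 6 forever.
  ρ ≥ 2/19.
Both must hold, so the binding constraint is Summit's: ρ ≥ 10/29.

10/29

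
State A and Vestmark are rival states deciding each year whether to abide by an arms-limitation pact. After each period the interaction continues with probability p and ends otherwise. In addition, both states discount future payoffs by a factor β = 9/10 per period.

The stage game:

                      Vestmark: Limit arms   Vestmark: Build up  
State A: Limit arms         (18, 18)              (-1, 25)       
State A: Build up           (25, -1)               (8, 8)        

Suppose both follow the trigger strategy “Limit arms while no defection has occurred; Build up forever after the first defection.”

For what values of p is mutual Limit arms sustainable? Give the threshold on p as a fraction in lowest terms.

Expected continuation weight on next period's payoff is β·p = 9/10·p, which plays the role of the discount factor.
Cooperation requires 9/10·p ≥ (25−18)/(25−8) = 7/17, hence p ≥ 70/153.

70/153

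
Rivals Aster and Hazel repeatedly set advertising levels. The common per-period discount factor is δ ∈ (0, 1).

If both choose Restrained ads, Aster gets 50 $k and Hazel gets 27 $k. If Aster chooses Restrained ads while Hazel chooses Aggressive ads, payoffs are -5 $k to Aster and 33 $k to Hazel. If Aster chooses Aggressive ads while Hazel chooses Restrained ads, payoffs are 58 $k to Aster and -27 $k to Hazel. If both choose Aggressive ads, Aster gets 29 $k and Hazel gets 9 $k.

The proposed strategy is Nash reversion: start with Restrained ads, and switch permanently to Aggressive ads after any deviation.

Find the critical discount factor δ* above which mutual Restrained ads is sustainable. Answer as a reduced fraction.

8/29

Aster's threshold: (58−50)/(58−29) = 8/29.
Hazel's threshold: (33−27)/(33−9) = 1/4.
8/29 > 1/4, so Aster binds and δ* = 8/29.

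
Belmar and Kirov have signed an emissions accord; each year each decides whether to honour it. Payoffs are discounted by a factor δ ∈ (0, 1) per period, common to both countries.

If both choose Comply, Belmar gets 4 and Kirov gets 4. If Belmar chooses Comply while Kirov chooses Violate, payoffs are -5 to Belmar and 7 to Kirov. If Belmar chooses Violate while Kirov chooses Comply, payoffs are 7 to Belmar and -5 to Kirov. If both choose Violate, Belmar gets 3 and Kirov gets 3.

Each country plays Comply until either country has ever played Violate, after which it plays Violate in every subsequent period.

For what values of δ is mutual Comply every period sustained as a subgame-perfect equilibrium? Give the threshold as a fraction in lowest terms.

Cooperation forever yields 4 each period: 4/(1−δ).
Deviating yields 7 once, then 3 forever: 7 + 3δ/(1−δ).
No profitable deviation requires 4/(1−δ) ≥ 7 + 3δ/(1−δ).
Multiplying by (1−δ): 4 ≥ 7(1−δ) + 3δ = 7 − 4δ.
So 4δ ≥ 3, i.e. δ ≥ 3/4.

3/4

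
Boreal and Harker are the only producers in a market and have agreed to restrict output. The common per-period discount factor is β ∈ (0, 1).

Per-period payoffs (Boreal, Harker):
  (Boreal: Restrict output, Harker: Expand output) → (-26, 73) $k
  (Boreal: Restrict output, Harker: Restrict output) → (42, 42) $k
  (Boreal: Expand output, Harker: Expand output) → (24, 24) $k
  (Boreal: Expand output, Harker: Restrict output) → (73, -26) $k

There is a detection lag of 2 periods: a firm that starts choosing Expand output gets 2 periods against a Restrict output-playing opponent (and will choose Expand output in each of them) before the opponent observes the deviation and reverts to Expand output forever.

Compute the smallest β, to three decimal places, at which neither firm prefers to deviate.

0.795

Deviating for the 2 undetected periods gains 73−42 = 31 per period over cooperation, then loses 42−24 = 18 per period forever once punishment starts.
Gain: 31(1 + β + … + β^1); loss: 18·β^2/(1−β).
No profitable deviation ⇔ 31(1−β^2) ≤ 18·β^2, i.e. β^2 ≥ 31/(31+18) = 31/49.
Hence β ≥ (31/49)^(1/2) ≈ 0.795.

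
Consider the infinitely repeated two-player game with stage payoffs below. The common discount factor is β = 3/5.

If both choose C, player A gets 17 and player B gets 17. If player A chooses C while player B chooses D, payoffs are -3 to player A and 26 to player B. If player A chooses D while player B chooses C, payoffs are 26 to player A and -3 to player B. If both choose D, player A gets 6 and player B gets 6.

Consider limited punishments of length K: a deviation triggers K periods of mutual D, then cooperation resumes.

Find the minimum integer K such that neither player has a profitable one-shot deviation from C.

2

No profitable deviation requires (17−6)(β+…+β^K) ≥ 26−17, i.e. β+…+β^K ≥ 9/11 ≈ 0.8182.
With β = 3/5, the partial sums are K=1: 0.6000, K=2: 0.9600.
K = 2 is the first length at which the sum reaches 0.8182.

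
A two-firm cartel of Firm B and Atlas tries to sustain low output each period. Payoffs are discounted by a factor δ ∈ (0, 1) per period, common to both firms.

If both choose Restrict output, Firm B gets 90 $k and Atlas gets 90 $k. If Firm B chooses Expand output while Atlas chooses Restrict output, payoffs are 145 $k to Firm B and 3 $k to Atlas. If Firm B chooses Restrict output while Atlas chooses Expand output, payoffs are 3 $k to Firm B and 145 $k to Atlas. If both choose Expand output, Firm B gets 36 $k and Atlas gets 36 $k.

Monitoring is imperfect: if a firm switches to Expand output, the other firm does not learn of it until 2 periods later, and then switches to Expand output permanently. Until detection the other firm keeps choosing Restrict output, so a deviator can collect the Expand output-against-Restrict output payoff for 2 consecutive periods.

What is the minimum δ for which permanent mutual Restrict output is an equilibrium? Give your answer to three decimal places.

A deviator earns 145 for 2 periods, then 36 forever; cooperating earns 90 forever. Multiplying the IC by (1−δ):
90 ≥ 145(1−δ^2) + 36δ^2, so 109·δ^2 ≥ 55 and δ^2 ≥ 55/109.
δ ≥ (55/109)^(1/2) ≈ 0.710.

0.710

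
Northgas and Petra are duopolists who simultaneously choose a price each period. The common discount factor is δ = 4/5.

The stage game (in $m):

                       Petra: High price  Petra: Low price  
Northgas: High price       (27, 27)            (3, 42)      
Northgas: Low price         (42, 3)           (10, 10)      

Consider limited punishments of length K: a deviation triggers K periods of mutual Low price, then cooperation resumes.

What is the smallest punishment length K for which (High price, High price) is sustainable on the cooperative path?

2

Need Σ_{k=1}^{K} δ^k ≥ (42−27)/(27−10) = 0.8824 at δ = 4/5.
At K = 1 the sum is 0.8000 < 0.8824; at K = 2 it is 1.4400 ≥ 0.8824.
So the minimum punishment length is K = 2.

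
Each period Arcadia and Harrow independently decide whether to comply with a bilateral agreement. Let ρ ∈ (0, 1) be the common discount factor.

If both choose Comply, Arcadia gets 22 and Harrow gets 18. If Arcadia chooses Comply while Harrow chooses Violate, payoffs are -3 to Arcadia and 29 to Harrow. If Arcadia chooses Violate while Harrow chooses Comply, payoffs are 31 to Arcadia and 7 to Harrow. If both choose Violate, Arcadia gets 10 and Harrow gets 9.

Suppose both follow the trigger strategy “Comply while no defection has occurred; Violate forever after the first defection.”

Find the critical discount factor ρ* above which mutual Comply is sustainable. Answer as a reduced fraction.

Arcadia: cooperation gives 22 each period; deviation gives 31 once then 10 forever.
  22/(1−ρ) ≥ 31 + 10ρ/(1−ρ) ⇒ ρ ≥ 9/21 = 3/7.
Harrow: cooperation gives 18 each period; deviation gives 29 once then 9 forever.
  ρ ≥ 11/20.
Both must hold, so the binding constraint is Harrow's: ρ ≥ 11/20.

11/20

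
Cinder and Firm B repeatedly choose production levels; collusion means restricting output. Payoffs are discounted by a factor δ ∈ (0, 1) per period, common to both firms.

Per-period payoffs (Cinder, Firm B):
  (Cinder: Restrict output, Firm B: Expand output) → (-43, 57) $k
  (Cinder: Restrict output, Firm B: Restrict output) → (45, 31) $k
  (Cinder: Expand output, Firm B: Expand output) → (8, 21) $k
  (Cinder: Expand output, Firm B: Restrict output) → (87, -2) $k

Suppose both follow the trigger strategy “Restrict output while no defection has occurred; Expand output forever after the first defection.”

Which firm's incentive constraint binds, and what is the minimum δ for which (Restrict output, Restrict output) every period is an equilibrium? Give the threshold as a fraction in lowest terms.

Firm B; δ ≥ 13/18

For Cinder: deviation gain 87−45 = 42, per-period punishment loss 45−8 = 37. IC gives δ ≥ 42/79.
For Firm B: gain 26, loss 10 per period, so δ ≥ 26/36 = 13/18.
The tighter constraint is Firm B's, so cooperation needs δ ≥ 13/18.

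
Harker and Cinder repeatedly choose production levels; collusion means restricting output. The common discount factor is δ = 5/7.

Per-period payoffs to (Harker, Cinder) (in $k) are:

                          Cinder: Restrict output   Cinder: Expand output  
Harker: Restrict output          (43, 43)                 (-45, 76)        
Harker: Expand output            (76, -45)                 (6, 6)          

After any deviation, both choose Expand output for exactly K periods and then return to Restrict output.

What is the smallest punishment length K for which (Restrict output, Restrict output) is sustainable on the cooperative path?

2

Need Σ_{k=1}^{K} δ^k ≥ (76−43)/(43−6) = 0.8919 at δ = 5/7.
At K = 1 the sum is 0.7143 < 0.8919; at K = 2 it is 1.2245 ≥ 0.8919.
So the minimum punishment length is K = 2.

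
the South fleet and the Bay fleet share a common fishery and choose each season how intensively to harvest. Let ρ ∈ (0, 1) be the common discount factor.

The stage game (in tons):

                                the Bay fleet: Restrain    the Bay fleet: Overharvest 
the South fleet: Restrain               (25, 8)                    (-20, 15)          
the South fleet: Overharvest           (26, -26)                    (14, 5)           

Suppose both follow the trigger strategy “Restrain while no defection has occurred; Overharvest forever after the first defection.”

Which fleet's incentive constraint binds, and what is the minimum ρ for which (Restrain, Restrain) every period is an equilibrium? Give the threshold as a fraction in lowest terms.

the South fleet: cooperation gives 25 each period; deviation gives 26 once then 14 forever.
  25/(1−ρ) ≥ 26 + 14ρ/(1−ρ) ⇒ ρ ≥ 1/12.
the Bay fleet: cooperation gives 8 each period; deviation gives 15 once then 5 forever.
  ρ ≥ 7/10.
Both must hold, so the binding constraint is the Bay fleet's: ρ ≥ 7/10.

the Bay fleet; ρ ≥ 7/10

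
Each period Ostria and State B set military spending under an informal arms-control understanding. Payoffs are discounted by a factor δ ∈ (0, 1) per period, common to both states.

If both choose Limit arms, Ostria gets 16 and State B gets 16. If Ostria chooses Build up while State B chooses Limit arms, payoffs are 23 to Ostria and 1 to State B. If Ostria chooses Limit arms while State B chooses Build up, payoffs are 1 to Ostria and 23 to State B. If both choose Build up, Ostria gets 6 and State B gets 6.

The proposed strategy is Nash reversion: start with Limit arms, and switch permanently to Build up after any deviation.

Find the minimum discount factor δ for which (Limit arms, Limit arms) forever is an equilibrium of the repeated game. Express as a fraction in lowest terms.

Under grim trigger the critical discount factor is (T−C)/(T−P) with T = 23, C = 16, P = 6.
δ* = (23−16)/(23−6) = 7/17.

7/17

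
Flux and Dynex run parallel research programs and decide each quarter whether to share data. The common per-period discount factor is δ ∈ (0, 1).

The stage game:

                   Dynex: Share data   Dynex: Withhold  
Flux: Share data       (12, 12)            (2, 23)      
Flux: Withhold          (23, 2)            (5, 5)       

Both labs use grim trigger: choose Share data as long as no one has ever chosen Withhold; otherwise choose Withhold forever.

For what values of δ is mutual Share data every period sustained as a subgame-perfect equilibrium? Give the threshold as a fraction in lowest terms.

11/18

Under grim trigger the critical discount factor is (T−C)/(T−P) with T = 23, C = 12, P = 5.
δ* = (23−12)/(23−5) = 11/18.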